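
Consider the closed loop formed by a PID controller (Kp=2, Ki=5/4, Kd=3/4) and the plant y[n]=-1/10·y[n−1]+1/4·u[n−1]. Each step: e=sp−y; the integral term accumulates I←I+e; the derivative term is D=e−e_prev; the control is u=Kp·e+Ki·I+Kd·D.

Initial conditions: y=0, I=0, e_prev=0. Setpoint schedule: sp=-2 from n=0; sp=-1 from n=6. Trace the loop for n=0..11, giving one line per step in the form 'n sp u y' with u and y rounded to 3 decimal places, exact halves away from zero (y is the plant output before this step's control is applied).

(exact arithmetic carried between steps; '≈' marks a value shown rounded to 6 d.p. or computed from one; I and e_prev carry over from the previous line; the table rounds u and y to 3 d.p., halves away from zero)
n=0: y=0, sp=-2, e=sp−y=-2; I=-2, D=e−e_prev=-2; u=2·(-2)+5/4·(-2)+3/4·(-2)=-8; next y=-1/10·0+1/4·(-8)=-2
n=1: y=-2, sp=-2, e=sp−y=0; I=-2, D=e−e_prev=2; u=2·0+5/4·(-2)+3/4·2=-1; next y=-1/10·(-2)+1/4·(-1)=-0.05
n=2: y=-0.05, sp=-2, e=sp−y=-1.95; I=-3.95, D=e−e_prev=-1.95; u=2·(-1.95)+5/4·(-3.95)+3/4·(-1.95)=-10.3; next y=-1/10·(-0.05)+1/4·(-10.3)=-2.57
n=3: y=-2.57, sp=-2, e=sp−y=0.57; I=-3.38, D=e−e_prev=2.52; u=2·0.57+5/4·(-3.38)+3/4·2.52=-1.195; next y=-1/10·(-2.57)+1/4·(-1.195)=-0.04175
n=4: y=-0.04175, sp=-2, e=sp−y=-1.95825; I=-5.33825, D=e−e_prev=-2.52825; u=2·(-1.95825)+5/4·(-5.33825)+3/4·(-2.52825)=-12.4855; next y=-1/10·(-0.04175)+1/4·(-12.4855)=-3.1172
n=5: y=-3.1172, sp=-2, e=sp−y=1.1172; I=-4.22105, D=e−e_prev=3.07545; u=2·1.1172+5/4·(-4.22105)+3/4·3.07545=-0.735325; next y=-1/10·(-3.1172)+1/4·(-0.735325)≈0.127889
n=6: y≈0.127889, sp=-1, e=sp−y≈-1.127889; I≈-5.348939, D=e−e_prev≈-2.245089; u=2·(-1.127889)+5/4·(-5.348939)+3/4·(-2.245089)≈-10.625768; next y=-1/10·0.127889+1/4·(-10.625768)≈-2.669231
n=7: y≈-2.669231, sp=-1, e=sp−y≈1.669231; I≈-3.679708, D=e−e_prev≈2.797120; u=2·1.669231+5/4·(-3.679708)+3/4·2.797120≈0.836666; next y=-1/10·(-2.669231)+1/4·0.836666≈0.476090
n=8: y≈0.476090, sp=-1, e=sp−y≈-1.476090; I≈-5.155798, D=e−e_prev≈-3.145320; u=2·(-1.476090)+5/4·(-5.155798)+3/4·(-3.145320)≈-11.755916; next y=-1/10·0.476090+1/4·(-11.755916)≈-2.986588
n=9: y≈-2.986588, sp=-1, e=sp−y≈1.986588; I≈-3.169210, D=e−e_prev≈3.462678; u=2·1.986588+5/4·(-3.169210)+3/4·3.462678≈2.608673; next y=-1/10·(-2.986588)+1/4·2.608673≈0.950827
n=10: y≈0.950827, sp=-1, e=sp−y≈-1.950827; I≈-5.120036, D=e−e_prev≈-3.937415; u=2·(-1.950827)+5/4·(-5.120036)+3/4·(-3.937415)≈-13.254761; next y=-1/10·0.950827+1/4·(-13.254761)≈-3.408773
n=11: y≈-3.408773, sp=-1, e=sp−y≈2.408773; I≈-2.711264, D=e−e_prev≈4.359600; u=2·2.408773+5/4·(-2.711264)+3/4·4.359600≈4.698166; next y=-1/10·(-3.408773)+1/4·4.698166≈1.515419

0 -2 -8.000 0.000
1 -2 -1.000 -2.000
2 -2 -10.300 -0.050
3 -2 -1.195 -2.570
4 -2 -12.486 -0.042
5 -2 -0.735 -3.117
6 -1 -10.626 0.128
7 -1 0.837 -2.669
8 -1 -11.756 0.476
9 -1 2.609 -2.987
10 -1 -13.255 0.951
11 -1 4.698 -3.409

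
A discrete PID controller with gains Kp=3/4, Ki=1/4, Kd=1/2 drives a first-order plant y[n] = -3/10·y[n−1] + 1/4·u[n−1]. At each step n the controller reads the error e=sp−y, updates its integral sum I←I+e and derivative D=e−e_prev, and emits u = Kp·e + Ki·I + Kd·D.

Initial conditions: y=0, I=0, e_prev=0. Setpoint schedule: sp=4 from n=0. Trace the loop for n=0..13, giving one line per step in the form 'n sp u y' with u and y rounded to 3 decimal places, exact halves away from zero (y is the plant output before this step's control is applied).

0 4 6.000 0.000
1 4 2.750 1.500
2 4 6.019 0.238
3 4 4.534 1.433
4 4 6.869 0.704
5 4 6.124 1.506
6 4 7.789 1.079
7 4 7.489 1.624
8 4 8.713 1.385
9 4 8.681 1.763
10 4 9.611 1.642
11 4 9.737 1.910
12 4 10.468 1.861
13 4 10.682 2.059

(exact arithmetic carried between steps; '≈' marks a value shown rounded to 6 d.p. or computed from one; I and e_prev carry over from the previous line; the table rounds u and y to 3 d.p., halves away from zero)
n=0: y=0, sp=4, e=sp−y=4; I=4, D=e−e_prev=4; u=3/4·4+1/4·4+1/2·4=6; next y=-3/10·0+1/4·6=1.5
n=1: y=1.5, sp=4, e=sp−y=2.5; I=6.5, D=e−e_prev=-1.5; u=3/4·2.5+1/4·6.5+1/2·(-1.5)=2.75; next y=-3/10·1.5+1/4·2.75=0.2375
n=2: y=0.2375, sp=4, e=sp−y=3.7625; I=10.2625, D=e−e_prev=1.2625; u=3/4·3.7625+1/4·10.2625+1/2·1.2625=6.01875; next y=-3/10·0.2375+1/4·6.01875≈1.433438
n=3: y≈1.433438, sp=4, e=sp−y≈2.566563; I≈12.829063, D=e−e_prev≈-1.195938; u=3/4·2.566563+1/4·12.829063+1/2·(-1.195938)≈4.534219; next y=-3/10·1.433438+1/4·4.534219≈0.703523
n=4: y≈0.703523, sp=4, e=sp−y≈3.296477; I≈16.125539, D=e−e_prev≈0.729914; u=3/4·3.296477+1/4·16.125539+1/2·0.729914≈6.868699; next y=-3/10·0.703523+1/4·6.868699≈1.506118
n=5: y≈1.506118, sp=4, e=sp−y≈2.493882; I≈18.619421, D=e−e_prev≈-0.802594; u=3/4·2.493882+1/4·18.619421+1/2·(-0.802594)≈6.123970; next y=-3/10·1.506118+1/4·6.123970≈1.079157
n=6: y≈1.079157, sp=4, e=sp−y≈2.920843; I≈21.540264, D=e−e_prev≈0.426961; u=3/4·2.920843+1/4·21.540264+1/2·0.426961≈7.789179; next y=-3/10·1.079157+1/4·7.789179≈1.623547
n=7: y≈1.623547, sp=4, e=sp−y≈2.376453; I≈23.916717, D=e−e_prev≈-0.544390; u=3/4·2.376453+1/4·23.916717+1/2·(-0.544390)≈7.489323; next y=-3/10·1.623547+1/4·7.489323≈1.385267
n=8: y≈1.385267, sp=4, e=sp−y≈2.614733; I≈26.531450, D=e−e_prev≈0.238281; u=3/4·2.614733+1/4·26.531450+1/2·0.238281≈8.713053; next y=-3/10·1.385267+1/4·8.713053≈1.762683
n=9: y≈1.762683, sp=4, e=sp−y≈2.237317; I≈28.768767, D=e−e_prev≈-0.377417; u=3/4·2.237317+1/4·28.768767+1/2·(-0.377417)≈8.681471; next y=-3/10·1.762683+1/4·8.681471≈1.641563
n=10: y≈1.641563, sp=4, e=sp−y≈2.358437; I≈31.127204, D=e−e_prev≈0.121121; u=3/4·2.358437+1/4·31.127204+1/2·0.121121≈9.611189; next y=-3/10·1.641563+1/4·9.611189≈1.910328
n=11: y≈1.910328, sp=4, e=sp−y≈2.089672; I≈33.216876, D=e−e_prev≈-0.268766; u=3/4·2.089672+1/4·33.216876+1/2·(-0.268766)≈9.737090; next y=-3/10·1.910328+1/4·9.737090≈1.861174
n=12: y≈1.861174, sp=4, e=sp−y≈2.138826; I≈35.355702, D=e−e_prev≈0.049155; u=3/4·2.138826+1/4·35.355702+1/2·0.049155≈10.467622; next y=-3/10·1.861174+1/4·10.467622≈2.058553
n=13: y≈2.058553, sp=4, e=sp−y≈1.941447; I≈37.297148, D=e−e_prev≈-0.197380; u=3/4·1.941447+1/4·37.297148+1/2·(-0.197380)≈10.681682; next y=-3/10·2.058553+1/4·10.681682≈2.052855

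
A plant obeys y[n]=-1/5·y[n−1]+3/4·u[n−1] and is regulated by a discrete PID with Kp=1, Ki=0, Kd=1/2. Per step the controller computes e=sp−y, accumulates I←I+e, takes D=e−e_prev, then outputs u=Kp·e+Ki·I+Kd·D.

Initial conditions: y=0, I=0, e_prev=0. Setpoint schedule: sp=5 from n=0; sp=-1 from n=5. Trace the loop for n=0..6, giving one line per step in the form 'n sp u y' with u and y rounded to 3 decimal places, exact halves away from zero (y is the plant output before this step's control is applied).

0 5 7.500 0.000
1 5 -3.438 5.625
2 5 13.367 -3.703
3 5 -13.001 10.766
4 5 28.238 -11.904
5 -1 -45.291 23.560
6 -1 68.800 -38.680

(exact arithmetic carried between steps; '≈' marks a value shown rounded to 6 d.p. or computed from one; I and e_prev carry over from the previous line; the table rounds u and y to 3 d.p., halves away from zero)
n=0: y=0, sp=5, e=sp−y=5; I=5, D=e−e_prev=5; u=1·5+0·5+1/2·5=7.5; next y=-1/5·0+3/4·7.5=5.625
n=1: y=5.625, sp=5, e=sp−y=-0.625; I=4.375, D=e−e_prev=-5.625; u=1·(-0.625)+0·4.375+1/2·(-5.625)=-3.4375; next y=-1/5·5.625+3/4·(-3.4375)=-3.703125
n=2: y=-3.703125, sp=5, e=sp−y=8.703125; I=13.078125, D=e−e_prev=9.328125; u=1·8.703125+0·13.078125+1/2·9.328125≈13.367188; next y=-1/5·(-3.703125)+3/4·13.367188≈10.766016
n=3: y≈10.766016, sp=5, e=sp−y≈-5.766016; I≈7.312109, D=e−e_prev≈-14.469141; u=1·(-5.766016)+0·7.312109+1/2·(-14.469141)≈-13.000586; next y=-1/5·10.766016+3/4·(-13.000586)≈-11.903643
n=4: y≈-11.903643, sp=5, e=sp−y≈16.903643; I≈24.215752, D=e−e_prev≈22.669658; u=1·16.903643+0·24.215752+1/2·22.669658≈28.238472; next y=-1/5·(-11.903643)+3/4·28.238472≈23.559582
n=5: y≈23.559582, sp=-1, e=sp−y≈-24.559582; I≈-0.343830, D=e−e_prev≈-41.463225; u=1·(-24.559582)+0·(-0.343830)+1/2·(-41.463225)≈-45.291195; next y=-1/5·23.559582+3/4·(-45.291195)≈-38.680312
n=6: y≈-38.680312, sp=-1, e=sp−y≈37.680312; I≈37.336482, D=e−e_prev≈62.239895; u=1·37.680312+0·37.336482+1/2·62.239895≈68.800260; next y=-1/5·(-38.680312)+3/4·68.800260≈59.336257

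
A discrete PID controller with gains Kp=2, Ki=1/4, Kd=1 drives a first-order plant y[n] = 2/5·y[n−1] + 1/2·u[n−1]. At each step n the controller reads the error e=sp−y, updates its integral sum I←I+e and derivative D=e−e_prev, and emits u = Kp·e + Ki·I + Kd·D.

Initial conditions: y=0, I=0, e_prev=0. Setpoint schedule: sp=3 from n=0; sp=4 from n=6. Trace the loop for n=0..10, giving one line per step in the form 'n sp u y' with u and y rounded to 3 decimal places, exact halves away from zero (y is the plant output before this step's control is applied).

0 3 9.750 0.000
1 3 -8.344 4.875
2 3 19.127 -2.222
3 3 -22.079 8.675
4 3 40.193 -7.569
5 3 -53.483 17.069
6 4 91.082 -19.914
7 4 -127.763 37.576
8 4 202.220 -48.851
9 4 -294.861 81.569
10 4 454.377 -114.803

(exact arithmetic carried between steps; '≈' marks a value shown rounded to 6 d.p. or computed from one; I and e_prev carry over from the previous line; the table rounds u and y to 3 d.p., halves away from zero)
n=0: y=0, sp=3, e=sp−y=3; I=3, D=e−e_prev=3; u=2·3+1/4·3+1·3=9.75; next y=2/5·0+1/2·9.75=4.875
n=1: y=4.875, sp=3, e=sp−y=-1.875; I=1.125, D=e−e_prev=-4.875; u=2·(-1.875)+1/4·1.125+1·(-4.875)=-8.34375; next y=2/5·4.875+1/2·(-8.34375)=-2.221875
n=2: y=-2.221875, sp=3, e=sp−y=5.221875; I=6.346875, D=e−e_prev=7.096875; u=2·5.221875+1/4·6.346875+1·7.096875≈19.127344; next y=2/5·(-2.221875)+1/2·19.127344≈8.674922
n=3: y≈8.674922, sp=3, e=sp−y≈-5.674922; I≈0.671953, D=e−e_prev≈-10.896797; u=2·(-5.674922)+1/4·0.671953+1·(-10.896797)≈-22.078652; next y=2/5·8.674922+1/2·(-22.078652)≈-7.569357
n=4: y≈-7.569357, sp=3, e=sp−y≈10.569357; I≈11.241311, D=e−e_prev≈16.244279; u=2·10.569357+1/4·11.241311+1·16.244279≈40.193322; next y=2/5·(-7.569357)+1/2·40.193322≈17.068918
n=5: y≈17.068918, sp=3, e=sp−y≈-14.068918; I≈-2.827607, D=e−e_prev≈-24.638275; u=2·(-14.068918)+1/4·(-2.827607)+1·(-24.638275)≈-53.483013; next y=2/5·17.068918+1/2·(-53.483013)≈-19.913939
n=6: y≈-19.913939, sp=4, e=sp−y≈23.913939; I≈21.086332, D=e−e_prev≈37.982857; u=2·23.913939+1/4·21.086332+1·37.982857≈91.082319; next y=2/5·(-19.913939)+1/2·91.082319≈37.575584
n=7: y≈37.575584, sp=4, e=sp−y≈-33.575584; I≈-12.489252, D=e−e_prev≈-57.489523; u=2·(-33.575584)+1/4·(-12.489252)+1·(-57.489523)≈-127.763003; next y=2/5·37.575584+1/2·(-127.763003)≈-48.851268
n=8: y≈-48.851268, sp=4, e=sp−y≈52.851268; I≈40.362016, D=e−e_prev≈86.426852; u=2·52.851268+1/4·40.362016+1·86.426852≈202.219893; next y=2/5·(-48.851268)+1/2·202.219893≈81.569439
n=9: y≈81.569439, sp=4, e=sp−y≈-77.569439; I≈-37.207423, D=e−e_prev≈-130.420707; u=2·(-77.569439)+1/4·(-37.207423)+1·(-130.420707)≈-294.861441; next y=2/5·81.569439+1/2·(-294.861441)≈-114.802945
n=10: y≈-114.802945, sp=4, e=sp−y≈118.802945; I≈81.595522, D=e−e_prev≈196.372384; u=2·118.802945+1/4·81.595522+1·196.372384≈454.377154; next y=2/5·(-114.802945)+1/2·454.377154≈181.267399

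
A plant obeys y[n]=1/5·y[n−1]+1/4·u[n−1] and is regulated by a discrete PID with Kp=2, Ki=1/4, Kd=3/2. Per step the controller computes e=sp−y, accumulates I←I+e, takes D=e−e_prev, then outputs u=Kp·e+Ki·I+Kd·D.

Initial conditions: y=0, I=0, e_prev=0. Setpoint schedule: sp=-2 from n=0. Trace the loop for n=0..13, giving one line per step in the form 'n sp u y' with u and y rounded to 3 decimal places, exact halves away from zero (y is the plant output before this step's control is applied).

0 -2 -7.500 0.000
1 -2 2.031 -1.875
2 -2 -8.342 0.133
3 -2 2.356 -2.059
4 -2 -9.302 0.177
5 -2 2.760 -2.290
6 -2 -10.326 0.232
7 -2 3.275 -2.535
8 -2 -11.418 0.312
9 -2 3.914 -2.792
10 -2 -12.589 0.420
11 -2 4.687 -3.063
12 -2 -13.856 0.559
13 -2 5.605 -3.352

(exact arithmetic carried between steps; '≈' marks a value shown rounded to 6 d.p. or computed from one; I and e_prev carry over from the previous line; the table rounds u and y to 3 d.p., halves away from zero)
n=0: y=0, sp=-2, e=sp−y=-2; I=-2, D=e−e_prev=-2; u=2·(-2)+1/4·(-2)+3/2·(-2)=-7.5; next y=1/5·0+1/4·(-7.5)=-1.875
n=1: y=-1.875, sp=-2, e=sp−y=-0.125; I=-2.125, D=e−e_prev=1.875; u=2·(-0.125)+1/4·(-2.125)+3/2·1.875=2.03125; next y=1/5·(-1.875)+1/4·2.03125≈0.132813
n=2: y≈0.132813, sp=-2, e=sp−y≈-2.132813; I≈-4.257813, D=e−e_prev≈-2.007813; u=2·(-2.132813)+1/4·(-4.257813)+3/2·(-2.007813)≈-8.341797; next y=1/5·0.132813+1/4·(-8.341797)≈-2.058887
n=3: y≈-2.058887, sp=-2, e=sp−y≈0.058887; I≈-4.198926, D=e−e_prev≈2.191699; u=2·0.058887+1/4·(-4.198926)+3/2·2.191699≈2.355591; next y=1/5·(-2.058887)+1/4·2.355591≈0.177120
n=4: y≈0.177120, sp=-2, e=sp−y≈-2.177120; I≈-6.376046, D=e−e_prev≈-2.236007; u=2·(-2.177120)+1/4·(-6.376046)+3/2·(-2.236007)≈-9.302263; next y=1/5·0.177120+1/4·(-9.302263)≈-2.290142
n=5: y≈-2.290142, sp=-2, e=sp−y≈0.290142; I≈-6.085904, D=e−e_prev≈2.467262; u=2·0.290142+1/4·(-6.085904)+3/2·2.467262≈2.759700; next y=1/5·(-2.290142)+1/4·2.759700≈0.231897
n=6: y≈0.231897, sp=-2, e=sp−y≈-2.231897; I≈-8.317801, D=e−e_prev≈-2.522038; u=2·(-2.231897)+1/4·(-8.317801)+3/2·(-2.522038)≈-10.326301; next y=1/5·0.231897+1/4·(-10.326301)≈-2.535196
n=7: y≈-2.535196, sp=-2, e=sp−y≈0.535196; I≈-7.782605, D=e−e_prev≈2.767093; u=2·0.535196+1/4·(-7.782605)+3/2·2.767093≈3.275380; next y=1/5·(-2.535196)+1/4·3.275380≈0.311806
n=8: y≈0.311806, sp=-2, e=sp−y≈-2.311806; I≈-10.094411, D=e−e_prev≈-2.847002; u=2·(-2.311806)+1/4·(-10.094411)+3/2·(-2.847002)≈-11.417717; next y=1/5·0.311806+1/4·(-11.417717)≈-2.792068
n=9: y≈-2.792068, sp=-2, e=sp−y≈0.792068; I≈-9.302343, D=e−e_prev≈3.103874; u=2·0.792068+1/4·(-9.302343)+3/2·3.103874≈3.914361; next y=1/5·(-2.792068)+1/4·3.914361≈0.420177
n=10: y≈0.420177, sp=-2, e=sp−y≈-2.420177; I≈-11.722520, D=e−e_prev≈-3.212245; u=2·(-2.420177)+1/4·(-11.722520)+3/2·(-3.212245)≈-12.589350; next y=1/5·0.420177+1/4·(-12.589350)≈-3.063302
n=11: y≈-3.063302, sp=-2, e=sp−y≈1.063302; I≈-10.659217, D=e−e_prev≈3.483479; u=2·1.063302+1/4·(-10.659217)+3/2·3.483479≈4.687018; next y=1/5·(-3.063302)+1/4·4.687018≈0.559094
n=12: y≈0.559094, sp=-2, e=sp−y≈-2.559094; I≈-13.218311, D=e−e_prev≈-3.622396; u=2·(-2.559094)+1/4·(-13.218311)+3/2·(-3.622396)≈-13.856361; next y=1/5·0.559094+1/4·(-13.856361)≈-3.352271
n=13: y≈-3.352271, sp=-2, e=sp−y≈1.352271; I≈-11.866040, D=e−e_prev≈3.911366; u=2·1.352271+1/4·(-11.866040)+3/2·3.911366≈5.605081; next y=1/5·(-3.352271)+1/4·5.605081≈0.730816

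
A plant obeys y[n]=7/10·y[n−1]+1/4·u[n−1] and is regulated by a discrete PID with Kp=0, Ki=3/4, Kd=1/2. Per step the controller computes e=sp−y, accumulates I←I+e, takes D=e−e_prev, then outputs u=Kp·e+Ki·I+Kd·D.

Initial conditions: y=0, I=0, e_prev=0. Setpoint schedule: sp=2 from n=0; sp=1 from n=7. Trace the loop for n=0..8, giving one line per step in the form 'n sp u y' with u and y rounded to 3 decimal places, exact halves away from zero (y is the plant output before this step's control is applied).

0 2 2.500 0.000
1 2 2.219 0.625
2 2 3.104 0.992
3 2 3.445 1.470
4 2 3.556 1.891
5 2 3.446 2.212
6 2 3.200 2.410
7 1 1.645 2.487
8 1 1.487 2.152

(exact arithmetic carried between steps; '≈' marks a value shown rounded to 6 d.p. or computed from one; I and e_prev carry over from the previous line; the table rounds u and y to 3 d.p., halves away from zero)
n=0: y=0, sp=2, e=sp−y=2; I=2, D=e−e_prev=2; u=0·2+3/4·2+1/2·2=2.5; next y=7/10·0+1/4·2.5=0.625
n=1: y=0.625, sp=2, e=sp−y=1.375; I=3.375, D=e−e_prev=-0.625; u=0·1.375+3/4·3.375+1/2·(-0.625)=2.21875; next y=7/10·0.625+1/4·2.21875≈0.992188
n=2: y≈0.992188, sp=2, e=sp−y≈1.007813; I≈4.382813, D=e−e_prev≈-0.367188; u=0·1.007813+3/4·4.382813+1/2·(-0.367188)≈3.103516; next y=7/10·0.992188+1/4·3.103516≈1.470410
n=3: y≈1.470410, sp=2, e=sp−y≈0.529590; I≈4.912402, D=e−e_prev≈-0.478223; u=0·0.529590+3/4·4.912402+1/2·(-0.478223)≈3.445190; next y=7/10·1.470410+1/4·3.445190≈1.890585
n=4: y≈1.890585, sp=2, e=sp−y≈0.109415; I≈5.021818, D=e−e_prev≈-0.420175; u=0·0.109415+3/4·5.021818+1/2·(-0.420175)≈3.556276; next y=7/10·1.890585+1/4·3.556276≈2.212478
n=5: y≈2.212478, sp=2, e=sp−y≈-0.212478; I≈4.809339, D=e−e_prev≈-0.321894; u=0·(-0.212478)+3/4·4.809339+1/2·(-0.321894)≈3.446058; next y=7/10·2.212478+1/4·3.446058≈2.410249
n=6: y≈2.410249, sp=2, e=sp−y≈-0.410249; I≈4.399090, D=e−e_prev≈-0.197771; u=0·(-0.410249)+3/4·4.399090+1/2·(-0.197771)≈3.200432; next y=7/10·2.410249+1/4·3.200432≈2.487282
n=7: y≈2.487282, sp=1, e=sp−y≈-1.487282; I≈2.911808, D=e−e_prev≈-1.077033; u=0·(-1.487282)+3/4·2.911808+1/2·(-1.077033)≈1.645339; next y=7/10·2.487282+1/4·1.645339≈2.152433
n=8: y≈2.152433, sp=1, e=sp−y≈-1.152433; I≈1.759375, D=e−e_prev≈0.334850; u=0·(-1.152433)+3/4·1.759375+1/2·0.334850≈1.486956; next y=7/10·2.152433+1/4·1.486956≈1.878442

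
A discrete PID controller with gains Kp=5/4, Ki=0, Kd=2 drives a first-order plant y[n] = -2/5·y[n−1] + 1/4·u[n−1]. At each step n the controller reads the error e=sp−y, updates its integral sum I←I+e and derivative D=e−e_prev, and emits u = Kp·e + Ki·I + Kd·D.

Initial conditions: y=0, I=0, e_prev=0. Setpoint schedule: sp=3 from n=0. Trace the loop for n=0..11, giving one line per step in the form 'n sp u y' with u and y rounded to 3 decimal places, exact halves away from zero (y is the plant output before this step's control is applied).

0 3 9.750 0.000
1 3 -4.172 2.438
2 3 15.183 -2.018
3 3 -15.246 4.603
4 3 31.327 -5.653
5 3 -40.357 10.093
6 3 69.847 -14.126
7 3 -99.618 23.112
8 3 160.960 -34.149
9 3 -239.723 53.900
10 3 376.394 -81.491
11 3 -570.989 126.695

(exact arithmetic carried between steps; '≈' marks a value shown rounded to 6 d.p. or computed from one; I and e_prev carry over from the previous line; the table rounds u and y to 3 d.p., halves away from zero)
n=0: y=0, sp=3, e=sp−y=3; I=3, D=e−e_prev=3; u=5/4·3+0·3+2·3=9.75; next y=-2/5·0+1/4·9.75=2.4375
n=1: y=2.4375, sp=3, e=sp−y=0.5625; I=3.5625, D=e−e_prev=-2.4375; u=5/4·0.5625+0·3.5625+2·(-2.4375)=-4.171875; next y=-2/5·2.4375+1/4·(-4.171875)≈-2.017969
n=2: y≈-2.017969, sp=3, e=sp−y≈5.017969; I≈8.580469, D=e−e_prev≈4.455469; u=5/4·5.017969+0·8.580469+2·4.455469≈15.183398; next y=-2/5·(-2.017969)+1/4·15.183398≈4.603037
n=3: y≈4.603037, sp=3, e=sp−y≈-1.603037; I≈6.977432, D=e−e_prev≈-6.621006; u=5/4·(-1.603037)+0·6.977432+2·(-6.621006)≈-15.245808; next y=-2/5·4.603037+1/4·(-15.245808)≈-5.652667
n=4: y≈-5.652667, sp=3, e=sp−y≈8.652667; I≈15.630099, D=e−e_prev≈10.255704; u=5/4·8.652667+0·15.630099+2·10.255704≈31.327242; next y=-2/5·(-5.652667)+1/4·31.327242≈10.092877
n=5: y≈10.092877, sp=3, e=sp−y≈-7.092877; I≈8.537221, D=e−e_prev≈-15.745544; u=5/4·(-7.092877)+0·8.537221+2·(-15.745544)≈-40.357184; next y=-2/5·10.092877+1/4·(-40.357184)≈-14.126447
n=6: y≈-14.126447, sp=3, e=sp−y≈17.126447; I≈25.663668, D=e−e_prev≈24.219324; u=5/4·17.126447+0·25.663668+2·24.219324≈69.846707; next y=-2/5·(-14.126447)+1/4·69.846707≈23.112256
n=7: y≈23.112256, sp=3, e=sp−y≈-20.112256; I≈5.551413, D=e−e_prev≈-37.238702; u=5/4·(-20.112256)+0·5.551413+2·(-37.238702)≈-99.617724; next y=-2/5·23.112256+1/4·(-99.617724)≈-34.149333
n=8: y≈-34.149333, sp=3, e=sp−y≈37.149333; I≈42.700746, D=e−e_prev≈57.261589; u=5/4·37.149333+0·42.700746+2·57.261589≈160.959844; next y=-2/5·(-34.149333)+1/4·160.959844≈53.899694
n=9: y≈53.899694, sp=3, e=sp−y≈-50.899694; I≈-8.198948, D=e−e_prev≈-88.049028; u=5/4·(-50.899694)+0·(-8.198948)+2·(-88.049028)≈-239.722673; next y=-2/5·53.899694+1/4·(-239.722673)≈-81.490546
n=10: y≈-81.490546, sp=3, e=sp−y≈84.490546; I≈76.291598, D=e−e_prev≈135.390240; u=5/4·84.490546+0·76.291598+2·135.390240≈376.393663; next y=-2/5·(-81.490546)+1/4·376.393663≈126.694634
n=11: y≈126.694634, sp=3, e=sp−y≈-123.694634; I≈-47.403036, D=e−e_prev≈-208.185180; u=5/4·(-123.694634)+0·(-47.403036)+2·(-208.185180)≈-570.988653; next y=-2/5·126.694634+1/4·(-570.988653)≈-193.425017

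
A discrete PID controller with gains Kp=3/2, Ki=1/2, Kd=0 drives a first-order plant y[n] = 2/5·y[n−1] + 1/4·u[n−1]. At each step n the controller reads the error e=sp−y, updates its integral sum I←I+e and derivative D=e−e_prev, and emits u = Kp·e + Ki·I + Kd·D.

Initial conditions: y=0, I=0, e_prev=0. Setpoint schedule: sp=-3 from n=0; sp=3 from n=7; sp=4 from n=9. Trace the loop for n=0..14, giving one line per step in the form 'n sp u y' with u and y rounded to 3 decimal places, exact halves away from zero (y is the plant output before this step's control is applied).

0 -3 -6.000 0.000
1 -3 -4.500 -1.500
2 -3 -4.800 -1.725
3 -3 -5.108 -1.890
4 -3 -5.377 -2.033
5 -3 -5.611 -2.157
6 -3 -5.816 -2.266
7 3 6.006 -2.360
8 3 2.851 0.557
9 4 5.316 0.936
10 4 5.313 1.703
11 4 5.849 2.009
12 4 6.331 2.266
13 4 6.752 2.489
14 4 7.118 2.684

(exact arithmetic carried between steps; '≈' marks a value shown rounded to 6 d.p. or computed from one; I and e_prev carry over from the previous line; the table rounds u and y to 3 d.p., halves away from zero)
n=0: y=0, sp=-3, e=sp−y=-3; I=-3, D=e−e_prev=-3; u=3/2·(-3)+1/2·(-3)+0·(-3)=-6; next y=2/5·0+1/4·(-6)=-1.5
n=1: y=-1.5, sp=-3, e=sp−y=-1.5; I=-4.5, D=e−e_prev=1.5; u=3/2·(-1.5)+1/2·(-4.5)+0·1.5=-4.5; next y=2/5·(-1.5)+1/4·(-4.5)=-1.725
n=2: y=-1.725, sp=-3, e=sp−y=-1.275; I=-5.775, D=e−e_prev=0.225; u=3/2·(-1.275)+1/2·(-5.775)+0·0.225=-4.8; next y=2/5·(-1.725)+1/4·(-4.8)=-1.89
n=3: y=-1.89, sp=-3, e=sp−y=-1.11; I=-6.885, D=e−e_prev=0.165; u=3/2·(-1.11)+1/2·(-6.885)+0·0.165=-5.1075; next y=2/5·(-1.89)+1/4·(-5.1075)=-2.032875
n=4: y=-2.032875, sp=-3, e=sp−y=-0.967125; I=-7.852125, D=e−e_prev=0.142875; u=3/2·(-0.967125)+1/2·(-7.852125)+0·0.142875=-5.37675; next y=2/5·(-2.032875)+1/4·(-5.37675)≈-2.157338
n=5: y≈-2.157338, sp=-3, e=sp−y≈-0.842663; I≈-8.694788, D=e−e_prev≈0.124463; u=3/2·(-0.842663)+1/2·(-8.694788)+0·0.124463≈-5.611388; next y=2/5·(-2.157338)+1/4·(-5.611388)≈-2.265782
n=6: y≈-2.265782, sp=-3, e=sp−y≈-0.734218; I≈-9.429006, D=e−e_prev≈0.108444; u=3/2·(-0.734218)+1/2·(-9.429006)+0·0.108444≈-5.81583; next y=2/5·(-2.265782)+1/4·(-5.81583)≈-2.360270
n=7: y≈-2.360270, sp=3, e=sp−y≈5.360270; I≈-4.068735, D=e−e_prev≈6.094488; u=3/2·5.360270+1/2·(-4.068735)+0·6.094488≈6.006038; next y=2/5·(-2.360270)+1/4·6.006038≈0.557401
n=8: y≈0.557401, sp=3, e=sp−y≈2.442599; I≈-1.626137, D=e−e_prev≈-2.917672; u=3/2·2.442599+1/2·(-1.626137)+0·(-2.917672)≈2.850830; next y=2/5·0.557401+1/4·2.850830≈0.935668
n=9: y≈0.935668, sp=4, e=sp−y≈3.064332; I≈1.438195, D=e−e_prev≈0.621733; u=3/2·3.064332+1/2·1.438195+0·0.621733≈5.315596; next y=2/5·0.935668+1/4·5.315596≈1.703166
n=10: y≈1.703166, sp=4, e=sp−y≈2.296834; I≈3.735029, D=e−e_prev≈-0.767498; u=3/2·2.296834+1/2·3.735029+0·(-0.767498)≈5.312765; next y=2/5·1.703166+1/4·5.312765≈2.009458
n=11: y≈2.009458, sp=4, e=sp−y≈1.990542; I≈5.725571, D=e−e_prev≈-0.306292; u=3/2·1.990542+1/2·5.725571+0·(-0.306292)≈5.848599; next y=2/5·2.009458+1/4·5.848599≈2.265933
n=12: y≈2.265933, sp=4, e=sp−y≈1.734067; I≈7.459639, D=e−e_prev≈-0.256475; u=3/2·1.734067+1/2·7.459639+0·(-0.256475)≈6.330920; next y=2/5·2.265933+1/4·6.330920≈2.489103
n=13: y≈2.489103, sp=4, e=sp−y≈1.510897; I≈8.970535, D=e−e_prev≈-0.223170; u=3/2·1.510897+1/2·8.970535+0·(-0.223170)≈6.751613; next y=2/5·2.489103+1/4·6.751613≈2.683545
n=14: y≈2.683545, sp=4, e=sp−y≈1.316455; I≈10.286991, D=e−e_prev≈-0.194441; u=3/2·1.316455+1/2·10.286991+0·(-0.194441)≈7.118179; next y=2/5·2.683545+1/4·7.118179≈2.852962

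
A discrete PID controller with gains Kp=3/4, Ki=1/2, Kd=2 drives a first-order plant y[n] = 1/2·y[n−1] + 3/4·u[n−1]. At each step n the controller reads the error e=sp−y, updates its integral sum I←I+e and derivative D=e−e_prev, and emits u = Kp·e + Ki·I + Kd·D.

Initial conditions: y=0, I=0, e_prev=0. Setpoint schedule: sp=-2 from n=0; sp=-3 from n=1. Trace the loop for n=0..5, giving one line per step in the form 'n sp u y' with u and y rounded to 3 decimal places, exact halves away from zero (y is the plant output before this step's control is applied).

(exact arithmetic carried between steps; '≈' marks a value shown rounded to 6 d.p. or computed from one; I and e_prev carry over from the previous line; the table rounds u and y to 3 d.p., halves away from zero)
n=0: y=0, sp=-2, e=sp−y=-2; I=-2, D=e−e_prev=-2; u=3/4·(-2)+1/2·(-2)+2·(-2)=-6.5; next y=1/2·0+3/4·(-6.5)=-4.875
n=1: y=-4.875, sp=-3, e=sp−y=1.875; I=-0.125, D=e−e_prev=3.875; u=3/4·1.875+1/2·(-0.125)+2·3.875=9.09375; next y=1/2·(-4.875)+3/4·9.09375≈4.382813
n=2: y≈4.382813, sp=-3, e=sp−y≈-7.382813; I≈-7.507813, D=e−e_prev≈-9.257813; u=3/4·(-7.382813)+1/2·(-7.507813)+2·(-9.257813)≈-27.806641; next y=1/2·4.382813+3/4·(-27.806641)≈-18.663574
n=3: y≈-18.663574, sp=-3, e=sp−y≈15.663574; I≈8.155762, D=e−e_prev≈23.046387; u=3/4·15.663574+1/2·8.155762+2·23.046387≈61.918335; next y=1/2·(-18.663574)+3/4·61.918335≈37.106964
n=4: y≈37.106964, sp=-3, e=sp−y≈-40.106964; I≈-31.951202, D=e−e_prev≈-55.770538; u=3/4·(-40.106964)+1/2·(-31.951202)+2·(-55.770538)≈-157.596901; next y=1/2·37.106964+3/4·(-157.596901)≈-99.644194
n=5: y≈-99.644194, sp=-3, e=sp−y≈96.644194; I≈64.692991, D=e−e_prev≈136.751158; u=3/4·96.644194+1/2·64.692991+2·136.751158≈378.331956; next y=1/2·(-99.644194)+3/4·378.331956≈233.926870

0 -2 -6.500 0.000
1 -3 9.094 -4.875
2 -3 -27.807 4.383
3 -3 61.918 -18.664
4 -3 -157.597 37.107
5 -3 378.332 -99.644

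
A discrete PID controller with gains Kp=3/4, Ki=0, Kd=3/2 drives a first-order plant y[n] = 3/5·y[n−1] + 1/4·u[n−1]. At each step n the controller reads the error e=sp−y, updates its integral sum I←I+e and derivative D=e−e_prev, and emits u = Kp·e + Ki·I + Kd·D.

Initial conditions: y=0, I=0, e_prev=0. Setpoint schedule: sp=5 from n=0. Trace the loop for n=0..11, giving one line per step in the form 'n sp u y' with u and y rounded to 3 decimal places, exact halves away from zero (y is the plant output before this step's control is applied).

(exact arithmetic carried between steps; '≈' marks a value shown rounded to 6 d.p. or computed from one; I and e_prev carry over from the previous line; the table rounds u and y to 3 d.p., halves away from zero)
n=0: y=0, sp=5, e=sp−y=5; I=5, D=e−e_prev=5; u=3/4·5+0·5+3/2·5=11.25; next y=3/5·0+1/4·11.25=2.8125
n=1: y=2.8125, sp=5, e=sp−y=2.1875; I=7.1875, D=e−e_prev=-2.8125; u=3/4·2.1875+0·7.1875+3/2·(-2.8125)=-2.578125; next y=3/5·2.8125+1/4·(-2.578125)≈1.042969
n=2: y≈1.042969, sp=5, e=sp−y≈3.957031; I≈11.144531, D=e−e_prev≈1.769531; u=3/4·3.957031+0·11.144531+3/2·1.769531≈5.622070; next y=3/5·1.042969+1/4·5.622070≈2.031299
n=3: y≈2.031299, sp=5, e=sp−y≈2.968701; I≈14.113232, D=e−e_prev≈-0.988330; u=3/4·2.968701+0·14.113232+3/2·(-0.988330)≈0.744031; next y=3/5·2.031299+1/4·0.744031≈1.404787
n=4: y≈1.404787, sp=5, e=sp−y≈3.595213; I≈17.708445, D=e−e_prev≈0.626512; u=3/4·3.595213+0·17.708445+3/2·0.626512≈3.636178; next y=3/5·1.404787+1/4·3.636178≈1.751917
n=5: y≈1.751917, sp=5, e=sp−y≈3.248083; I≈20.956529, D=e−e_prev≈-0.347130; u=3/4·3.248083+0·20.956529+3/2·(-0.347130)≈1.915368; next y=3/5·1.751917+1/4·1.915368≈1.529992
n=6: y≈1.529992, sp=5, e=sp−y≈3.470008; I≈24.426537, D=e−e_prev≈0.221925; u=3/4·3.470008+0·24.426537+3/2·0.221925≈2.935393; next y=3/5·1.529992+1/4·2.935393≈1.651843
n=7: y≈1.651843, sp=5, e=sp−y≈3.348157; I≈27.774693, D=e−e_prev≈-0.121851; u=3/4·3.348157+0·27.774693+3/2·(-0.121851)≈2.328340; next y=3/5·1.651843+1/4·2.328340≈1.573191
n=8: y≈1.573191, sp=5, e=sp−y≈3.426809; I≈31.201502, D=e−e_prev≈0.078652; u=3/4·3.426809+0·31.201502+3/2·0.078652≈2.688085; next y=3/5·1.573191+1/4·2.688085≈1.615936
n=9: y≈1.615936, sp=5, e=sp−y≈3.384064; I≈34.585566, D=e−e_prev≈-0.042745; u=3/4·3.384064+0·34.585566+3/2·(-0.042745)≈2.473931; next y=3/5·1.615936+1/4·2.473931≈1.588044
n=10: y≈1.588044, sp=5, e=sp−y≈3.411956; I≈37.997522, D=e−e_prev≈0.027892; u=3/4·3.411956+0·37.997522+3/2·0.027892≈2.600804; next y=3/5·1.588044+1/4·2.600804≈1.603028
n=11: y≈1.603028, sp=5, e=sp−y≈3.396972; I≈41.394494, D=e−e_prev≈-0.014983; u=3/4·3.396972+0·41.394494+3/2·(-0.014983)≈2.525254; next y=3/5·1.603028+1/4·2.525254≈1.593130

0 5 11.250 0.000
1 5 -2.578 2.813
2 5 5.622 1.043
3 5 0.744 2.031
4 5 3.636 1.405
5 5 1.915 1.752
6 5 2.935 1.530
7 5 2.328 1.652
8 5 2.688 1.573
9 5 2.474 1.616
10 5 2.601 1.588
11 5 2.525 1.603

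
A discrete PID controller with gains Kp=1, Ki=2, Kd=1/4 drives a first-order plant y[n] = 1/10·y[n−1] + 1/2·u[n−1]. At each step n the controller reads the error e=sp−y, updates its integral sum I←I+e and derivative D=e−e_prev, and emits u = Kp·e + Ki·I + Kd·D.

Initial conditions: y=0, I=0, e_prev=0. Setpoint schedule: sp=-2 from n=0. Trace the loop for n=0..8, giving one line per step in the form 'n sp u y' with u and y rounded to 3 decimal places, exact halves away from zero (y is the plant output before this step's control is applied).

0 -2 -6.500 0.000
1 -2 0.563 -3.250
2 -2 -8.170 -0.044
3 -2 1.868 -4.090
4 -2 -9.961 0.525
5 -2 3.865 -4.928
6 -2 -12.338 1.440
7 -2 6.635 -6.025
8 -2 -15.586 2.715

(exact arithmetic carried between steps; '≈' marks a value shown rounded to 6 d.p. or computed from one; I and e_prev carry over from the previous line; the table rounds u and y to 3 d.p., halves away from zero)
n=0: y=0, sp=-2, e=sp−y=-2; I=-2, D=e−e_prev=-2; u=1·(-2)+2·(-2)+1/4·(-2)=-6.5; next y=1/10·0+1/2·(-6.5)=-3.25
n=1: y=-3.25, sp=-2, e=sp−y=1.25; I=-0.75, D=e−e_prev=3.25; u=1·1.25+2·(-0.75)+1/4·3.25=0.5625; next y=1/10·(-3.25)+1/2·0.5625=-0.04375
n=2: y=-0.04375, sp=-2, e=sp−y=-1.95625; I=-2.70625, D=e−e_prev=-3.20625; u=1·(-1.95625)+2·(-2.70625)+1/4·(-3.20625)≈-8.170313; next y=1/10·(-0.04375)+1/2·(-8.170313)≈-4.089531
n=3: y≈-4.089531, sp=-2, e=sp−y≈2.089531; I≈-0.616719, D=e−e_prev≈4.045781; u=1·2.089531+2·(-0.616719)+1/4·4.045781≈1.867539; next y=1/10·(-4.089531)+1/2·1.867539≈0.524816
n=4: y≈0.524816, sp=-2, e=sp−y≈-2.524816; I≈-3.141535, D=e−e_prev≈-4.614348; u=1·(-2.524816)+2·(-3.141535)+1/4·(-4.614348)≈-9.961474; next y=1/10·0.524816+1/2·(-9.961474)≈-4.928255
n=5: y≈-4.928255, sp=-2, e=sp−y≈2.928255; I≈-0.213280, D=e−e_prev≈5.453072; u=1·2.928255+2·(-0.213280)+1/4·5.453072≈3.864963; next y=1/10·(-4.928255)+1/2·3.864963≈1.439656
n=6: y≈1.439656, sp=-2, e=sp−y≈-3.439656; I≈-3.652936, D=e−e_prev≈-6.367911; u=1·(-3.439656)+2·(-3.652936)+1/4·(-6.367911)≈-12.337506; next y=1/10·1.439656+1/2·(-12.337506)≈-6.024787
n=7: y≈-6.024787, sp=-2, e=sp−y≈4.024787; I≈0.371851, D=e−e_prev≈7.464443; u=1·4.024787+2·0.371851+1/4·7.464443≈6.634601; next y=1/10·(-6.024787)+1/2·6.634601≈2.714822
n=8: y≈2.714822, sp=-2, e=sp−y≈-4.714822; I≈-4.342970, D=e−e_prev≈-8.739609; u=1·(-4.714822)+2·(-4.342970)+1/4·(-8.739609)≈-15.585665; next y=1/10·2.714822+1/2·(-15.585665)≈-7.521350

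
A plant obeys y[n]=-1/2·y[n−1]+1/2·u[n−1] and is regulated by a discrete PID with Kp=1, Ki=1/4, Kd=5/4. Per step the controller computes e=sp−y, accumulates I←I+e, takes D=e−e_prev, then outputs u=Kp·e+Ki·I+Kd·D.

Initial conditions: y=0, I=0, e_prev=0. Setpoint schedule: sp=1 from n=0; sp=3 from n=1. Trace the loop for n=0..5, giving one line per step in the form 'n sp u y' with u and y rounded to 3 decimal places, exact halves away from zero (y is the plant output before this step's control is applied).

(exact arithmetic carried between steps; '≈' marks a value shown rounded to 6 d.p. or computed from one; I and e_prev carry over from the previous line; the table rounds u and y to 3 d.p., halves away from zero)
n=0: y=0, sp=1, e=sp−y=1; I=1, D=e−e_prev=1; u=1·1+1/4·1+5/4·1=2.5; next y=-1/2·0+1/2·2.5=1.25
n=1: y=1.25, sp=3, e=sp−y=1.75; I=2.75, D=e−e_prev=0.75; u=1·1.75+1/4·2.75+5/4·0.75=3.375; next y=-1/2·1.25+1/2·3.375=1.0625
n=2: y=1.0625, sp=3, e=sp−y=1.9375; I=4.6875, D=e−e_prev=0.1875; u=1·1.9375+1/4·4.6875+5/4·0.1875=3.34375; next y=-1/2·1.0625+1/2·3.34375=1.140625
n=3: y=1.140625, sp=3, e=sp−y=1.859375; I=6.546875, D=e−e_prev=-0.078125; u=1·1.859375+1/4·6.546875+5/4·(-0.078125)≈3.398438; next y=-1/2·1.140625+1/2·3.398438≈1.128906
n=4: y≈1.128906, sp=3, e=sp−y≈1.871094; I≈8.417969, D=e−e_prev≈0.011719; u=1·1.871094+1/4·8.417969+5/4·0.011719≈3.990234; next y=-1/2·1.128906+1/2·3.990234≈1.430664
n=5: y≈1.430664, sp=3, e=sp−y≈1.569336; I≈9.987305, D=e−e_prev≈-0.301758; u=1·1.569336+1/4·9.987305+5/4·(-0.301758)≈3.688965; next y=-1/2·1.430664+1/2·3.688965≈1.129150

0 1 2.500 0.000
1 3 3.375 1.250
2 3 3.344 1.063
3 3 3.398 1.141
4 3 3.990 1.129
5 3 3.689 1.431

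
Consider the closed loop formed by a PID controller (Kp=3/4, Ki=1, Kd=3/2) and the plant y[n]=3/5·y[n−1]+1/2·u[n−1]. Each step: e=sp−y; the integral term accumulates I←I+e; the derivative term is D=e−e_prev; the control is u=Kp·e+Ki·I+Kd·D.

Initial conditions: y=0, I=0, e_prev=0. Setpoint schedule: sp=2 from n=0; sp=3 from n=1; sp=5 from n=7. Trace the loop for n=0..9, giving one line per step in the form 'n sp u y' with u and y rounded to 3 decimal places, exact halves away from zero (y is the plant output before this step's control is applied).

(exact arithmetic carried between steps; '≈' marks a value shown rounded to 6 d.p. or computed from one; I and e_prev carry over from the previous line; the table rounds u and y to 3 d.p., halves away from zero)
n=0: y=0, sp=2, e=sp−y=2; I=2, D=e−e_prev=2; u=3/4·2+1·2+3/2·2=6.5; next y=3/5·0+1/2·6.5=3.25
n=1: y=3.25, sp=3, e=sp−y=-0.25; I=1.75, D=e−e_prev=-2.25; u=3/4·(-0.25)+1·1.75+3/2·(-2.25)=-1.8125; next y=3/5·3.25+1/2·(-1.8125)=1.04375
n=2: y=1.04375, sp=3, e=sp−y=1.95625; I=3.70625, D=e−e_prev=2.20625; u=3/4·1.95625+1·3.70625+3/2·2.20625≈8.482813; next y=3/5·1.04375+1/2·8.482813≈4.867656
n=3: y≈4.867656, sp=3, e=sp−y≈-1.867656; I≈1.838594, D=e−e_prev≈-3.823906; u=3/4·(-1.867656)+1·1.838594+3/2·(-3.823906)≈-5.298008; next y=3/5·4.867656+1/2·(-5.298008)≈0.271590
n=4: y≈0.271590, sp=3, e=sp−y≈2.728410; I≈4.567004, D=e−e_prev≈4.596066; u=3/4·2.728410+1·4.567004+3/2·4.596066≈13.507411; next y=3/5·0.271590+1/2·13.507411≈6.916659
n=5: y≈6.916659, sp=3, e=sp−y≈-3.916659; I≈0.650344, D=e−e_prev≈-6.645070; u=3/4·(-3.916659)+1·0.650344+3/2·(-6.645070)≈-12.254755; next y=3/5·6.916659+1/2·(-12.254755)≈-1.977382
n=6: y≈-1.977382, sp=3, e=sp−y≈4.977382; I≈5.627726, D=e−e_prev≈8.894041; u=3/4·4.977382+1·5.627726+3/2·8.894041≈22.701824; next y=3/5·(-1.977382)+1/2·22.701824≈10.164483
n=7: y≈10.164483, sp=5, e=sp−y≈-5.164483; I≈0.463243, D=e−e_prev≈-10.141865; u=3/4·(-5.164483)+1·0.463243+3/2·(-10.141865)≈-18.622916; next y=3/5·10.164483+1/2·(-18.622916)≈-3.212768
n=8: y≈-3.212768, sp=5, e=sp−y≈8.212768; I≈8.676011, D=e−e_prev≈13.377251; u=3/4·8.212768+1·8.676011+3/2·13.377251≈34.901464; next y=3/5·(-3.212768)+1/2·34.901464≈15.523071
n=9: y≈15.523071, sp=5, e=sp−y≈-10.523071; I≈-1.847060, D=e−e_prev≈-18.735839; u=3/4·(-10.523071)+1·(-1.847060)+3/2·(-18.735839)≈-37.843123; next y=3/5·15.523071+1/2·(-37.843123)≈-9.607719

0 2 6.500 0.000
1 3 -1.813 3.250
2 3 8.483 1.044
3 3 -5.298 4.868
4 3 13.507 0.272
5 3 -12.255 6.917
6 3 22.702 -1.977
7 5 -18.623 10.164
8 5 34.901 -3.213
9 5 -37.843 15.523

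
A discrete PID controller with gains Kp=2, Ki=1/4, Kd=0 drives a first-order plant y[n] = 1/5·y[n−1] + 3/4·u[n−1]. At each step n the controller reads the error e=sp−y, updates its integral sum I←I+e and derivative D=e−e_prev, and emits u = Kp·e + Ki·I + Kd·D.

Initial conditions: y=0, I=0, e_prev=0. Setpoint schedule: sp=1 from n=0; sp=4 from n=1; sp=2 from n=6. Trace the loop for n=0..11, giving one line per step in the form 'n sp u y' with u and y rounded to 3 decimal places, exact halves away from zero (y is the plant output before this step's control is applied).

(exact arithmetic carried between steps; '≈' marks a value shown rounded to 6 d.p. or computed from one; I and e_prev carry over from the previous line; the table rounds u and y to 3 d.p., halves away from zero)
n=0: y=0, sp=1, e=sp−y=1; I=1, D=e−e_prev=1; u=2·1+1/4·1+0·1=2.25; next y=1/5·0+3/4·2.25=1.6875
n=1: y=1.6875, sp=4, e=sp−y=2.3125; I=3.3125, D=e−e_prev=1.3125; u=2·2.3125+1/4·3.3125+0·1.3125=5.453125; next y=1/5·1.6875+3/4·5.453125≈4.427344
n=2: y≈4.427344, sp=4, e=sp−y≈-0.427344; I≈2.885156, D=e−e_prev≈-2.739844; u=2·(-0.427344)+1/4·2.885156+0·(-2.739844)≈-0.133398; next y=1/5·4.427344+3/4·(-0.133398)≈0.785420
n=3: y≈0.785420, sp=4, e=sp−y≈3.214580; I≈6.099736, D=e−e_prev≈3.641924; u=2·3.214580+1/4·6.099736+0·3.641924≈7.954094; next y=1/5·0.785420+3/4·7.954094≈6.122655
n=4: y≈6.122655, sp=4, e=sp−y≈-2.122655; I≈3.977082, D=e−e_prev≈-5.337235; u=2·(-2.122655)+1/4·3.977082+0·(-5.337235)≈-3.251039; next y=1/5·6.122655+3/4·(-3.251039)≈-1.213748
n=5: y≈-1.213748, sp=4, e=sp−y≈5.213748; I≈9.190830, D=e−e_prev≈7.336403; u=2·5.213748+1/4·9.190830+0·7.336403≈12.725204; next y=1/5·(-1.213748)+3/4·12.725204≈9.301153
n=6: y≈9.301153, sp=2, e=sp−y≈-7.301153; I≈1.889677, D=e−e_prev≈-12.514902; u=2·(-7.301153)+1/4·1.889677+0·(-12.514902)≈-14.129888; next y=1/5·9.301153+3/4·(-14.129888)≈-8.737185
n=7: y≈-8.737185, sp=2, e=sp−y≈10.737185; I≈12.626862, D=e−e_prev≈18.038338; u=2·10.737185+1/4·12.626862+0·18.038338≈24.631085; next y=1/5·(-8.737185)+3/4·24.631085≈16.725877
n=8: y≈16.725877, sp=2, e=sp−y≈-14.725877; I≈-2.099015, D=e−e_prev≈-25.463062; u=2·(-14.725877)+1/4·(-2.099015)+0·(-25.463062)≈-29.976508; next y=1/5·16.725877+3/4·(-29.976508)≈-19.137206
n=9: y≈-19.137206, sp=2, e=sp−y≈21.137206; I≈19.038190, D=e−e_prev≈35.863083; u=2·21.137206+1/4·19.038190+0·35.863083≈47.033959; next y=1/5·(-19.137206)+3/4·47.033959≈31.448028
n=10: y≈31.448028, sp=2, e=sp−y≈-29.448028; I≈-10.409838, D=e−e_prev≈-50.585233; u=2·(-29.448028)+1/4·(-10.409838)+0·(-50.585233)≈-61.498515; next y=1/5·31.448028+3/4·(-61.498515)≈-39.834281
n=11: y≈-39.834281, sp=2, e=sp−y≈41.834281; I≈31.424443, D=e−e_prev≈71.282309; u=2·41.834281+1/4·31.424443+0·71.282309≈91.524672; next y=1/5·(-39.834281)+3/4·91.524672≈60.676648

0 1 2.250 0.000
1 4 5.453 1.688
2 4 -0.133 4.427
3 4 7.954 0.785
4 4 -3.251 6.123
5 4 12.725 -1.214
6 2 -14.130 9.301
7 2 24.631 -8.737
8 2 -29.977 16.726
9 2 47.034 -19.137
10 2 -61.499 31.448
11 2 91.525 -39.834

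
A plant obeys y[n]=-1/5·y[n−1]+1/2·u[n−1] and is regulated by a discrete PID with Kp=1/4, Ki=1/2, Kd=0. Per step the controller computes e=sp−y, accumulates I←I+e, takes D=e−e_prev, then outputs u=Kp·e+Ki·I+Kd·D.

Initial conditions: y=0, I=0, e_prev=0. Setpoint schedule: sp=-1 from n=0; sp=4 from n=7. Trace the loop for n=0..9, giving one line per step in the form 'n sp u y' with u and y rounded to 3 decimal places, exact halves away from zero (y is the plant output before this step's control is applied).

(exact arithmetic carried between steps; '≈' marks a value shown rounded to 6 d.p. or computed from one; I and e_prev carry over from the previous line; the table rounds u and y to 3 d.p., halves away from zero)
n=0: y=0, sp=-1, e=sp−y=-1; I=-1, D=e−e_prev=-1; u=1/4·(-1)+1/2·(-1)+0·(-1)=-0.75; next y=-1/5·0+1/2·(-0.75)=-0.375
n=1: y=-0.375, sp=-1, e=sp−y=-0.625; I=-1.625, D=e−e_prev=0.375; u=1/4·(-0.625)+1/2·(-1.625)+0·0.375=-0.96875; next y=-1/5·(-0.375)+1/2·(-0.96875)=-0.409375
n=2: y=-0.409375, sp=-1, e=sp−y=-0.590625; I=-2.215625, D=e−e_prev=0.034375; u=1/4·(-0.590625)+1/2·(-2.215625)+0·0.034375≈-1.255469; next y=-1/5·(-0.409375)+1/2·(-1.255469)≈-0.545859
n=3: y≈-0.545859, sp=-1, e=sp−y≈-0.454141; I≈-2.669766, D=e−e_prev≈0.136484; u=1/4·(-0.454141)+1/2·(-2.669766)+0·0.136484≈-1.448418; next y=-1/5·(-0.545859)+1/2·(-1.448418)≈-0.615037
n=4: y≈-0.615037, sp=-1, e=sp−y≈-0.384963; I≈-3.054729, D=e−e_prev≈0.069178; u=1/4·(-0.384963)+1/2·(-3.054729)+0·0.069178≈-1.623605; next y=-1/5·(-0.615037)+1/2·(-1.623605)≈-0.688795
n=5: y≈-0.688795, sp=-1, e=sp−y≈-0.311205; I≈-3.365933, D=e−e_prev≈0.073758; u=1/4·(-0.311205)+1/2·(-3.365933)+0·0.073758≈-1.760768; next y=-1/5·(-0.688795)+1/2·(-1.760768)≈-0.742625
n=6: y≈-0.742625, sp=-1, e=sp−y≈-0.257375; I≈-3.623308, D=e−e_prev≈0.053830; u=1/4·(-0.257375)+1/2·(-3.623308)+0·0.053830≈-1.875998; next y=-1/5·(-0.742625)+1/2·(-1.875998)≈-0.789474
n=7: y≈-0.789474, sp=4, e=sp−y≈4.789474; I≈1.166166, D=e−e_prev≈5.046849; u=1/4·4.789474+1/2·1.166166+0·5.046849≈1.780451; next y=-1/5·(-0.789474)+1/2·1.780451≈1.048120
n=8: y≈1.048120, sp=4, e=sp−y≈2.951880; I≈4.118045, D=e−e_prev≈-1.837594; u=1/4·2.951880+1/2·4.118045+0·(-1.837594)≈2.796992; next y=-1/5·1.048120+1/2·2.796992≈1.188872
n=9: y≈1.188872, sp=4, e=sp−y≈2.811128; I≈6.929173, D=e−e_prev≈-0.140752; u=1/4·2.811128+1/2·6.929173+0·(-0.140752)≈4.167368; next y=-1/5·1.188872+1/2·4.167368≈1.845910

0 -1 -0.750 0.000
1 -1 -0.969 -0.375
2 -1 -1.255 -0.409
3 -1 -1.448 -0.546
4 -1 -1.624 -0.615
5 -1 -1.761 -0.689
6 -1 -1.876 -0.743
7 4 1.780 -0.789
8 4 2.797 1.048
9 4 4.167 1.189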